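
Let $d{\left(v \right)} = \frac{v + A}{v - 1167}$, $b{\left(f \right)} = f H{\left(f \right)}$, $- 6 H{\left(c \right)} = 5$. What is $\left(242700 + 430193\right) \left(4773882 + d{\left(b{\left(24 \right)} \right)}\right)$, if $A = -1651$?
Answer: $\frac{3813015208007265}{1187} \approx 3.2123 \cdot 10^{12}$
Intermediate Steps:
$H{\left(c \right)} = - \frac{5}{6}$ ($H{\left(c \right)} = \left(- \frac{1}{6}\right) 5 = - \frac{5}{6}$)
$b{\left(f \right)} = - \frac{5 f}{6}$ ($b{\left(f \right)} = f \left(- \frac{5}{6}\right) = - \frac{5 f}{6}$)
$d{\left(v \right)} = \frac{-1651 + v}{-1167 + v}$ ($d{\left(v \right)} = \frac{v - 1651}{v - 1167} = \frac{-1651 + v}{-1167 + v}$)
$\left(242700 + 430193\right) \left(4773882 + d{\left(b{\left(24 \right)} \right)}\right) = \left(242700 + 430193\right) \left(4773882 + \frac{-1651 - 20}{-1167 - 20}\right) = 672893 \left(4773882 + \frac{-1651 - 20}{-1167 - 20}\right) = 672893 \left(4773882 + \frac{1}{-1187} \left(-1671\right)\right) = 672893 \left(4773882 - - \frac{1671}{1187}\right) = 672893 \left(4773882 + \frac{1671}{1187}\right) = 672893 \cdot \frac{5666599605}{1187} = \frac{3813015208007265}{1187}$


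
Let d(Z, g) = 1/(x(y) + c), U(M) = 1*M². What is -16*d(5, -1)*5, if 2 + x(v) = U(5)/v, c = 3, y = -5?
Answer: 20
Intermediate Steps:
U(M) = M²
x(v) = -2 + 25/v (x(v) = -2 + 5²/v = -2 + 25/v)
d(Z, g) = -¼ (d(Z, g) = 1/((-2 + 25/(-5)) + 3) = 1/((-2 + 25*(-⅕)) + 3) = 1/((-2 - 5) + 3) = 1/(-7 + 3) = 1/(-4) = -¼)
-16*d(5, -1)*5 = -16*(-¼)*5 = 4*5 = 20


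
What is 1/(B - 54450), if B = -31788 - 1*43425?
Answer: -1/129663 ≈ -7.7123e-6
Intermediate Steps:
B = -75213 (B = -31788 - 43425 = -75213)
1/(B - 54450) = 1/(-75213 - 54450) = 1/(-129663) = -1/129663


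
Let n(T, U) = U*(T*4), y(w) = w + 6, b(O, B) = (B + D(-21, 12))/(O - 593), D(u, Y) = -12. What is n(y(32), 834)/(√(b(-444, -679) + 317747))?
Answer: 63384*√341695990210/164752165 ≈ 224.89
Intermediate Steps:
b(O, B) = (-12 + B)/(-593 + O) (b(O, B) = (B - 12)/(O - 593) = (-12 + B)/(-593 + O))
y(w) = 6 + w
n(T, U) = 4*T*U (n(T, U) = U*(4*T) = 4*T*U)
n(y(32), 834)/(√(b(-444, -679) + 317747)) = (4*(6 + 32)*834)/(√((-12 - 679)/(-593 - 444) + 317747)) = (4*38*834)/(√(-691/(-1037) + 317747)) = 126768/(√(-1/1037*(-691) + 317747)) = 126768/(√(691/1037 + 317747)) = 126768/(√(329504330/1037)) = 126768/((√341695990210/1037)) = 126768*(√341695990210/329504330) = 63384*√341695990210/164752165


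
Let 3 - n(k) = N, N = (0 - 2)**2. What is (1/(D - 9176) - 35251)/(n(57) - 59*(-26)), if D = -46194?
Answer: -650615957/28294070 ≈ -22.995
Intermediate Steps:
N = 4 (N = (-2)**2 = 4)
n(k) = -1 (n(k) = 3 - 1*4 = 3 - 4 = -1)
(1/(D - 9176) - 35251)/(n(57) - 59*(-26)) = (1/(-46194 - 9176) - 35251)/(-1 - 59*(-26)) = (1/(-55370) - 35251)/(-1 + 1534) = (-1/55370 - 35251)/1533 = -1951847871/55370*1/1533 = -650615957/28294070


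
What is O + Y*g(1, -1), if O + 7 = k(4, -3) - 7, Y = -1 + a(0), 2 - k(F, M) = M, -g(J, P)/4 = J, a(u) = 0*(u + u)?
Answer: -5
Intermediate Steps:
a(u) = 0 (a(u) = 0*(2*u) = 0)
g(J, P) = -4*J
k(F, M) = 2 - M
Y = -1 (Y = -1 + 0 = -1)
O = -9 (O = -7 + ((2 - 1*(-3)) - 7) = -7 + ((2 + 3) - 7) = -7 + (5 - 7) = -7 - 2 = -9)
O + Y*g(1, -1) = -9 - (-4) = -9 - 1*(-4) = -9 + 4 = -5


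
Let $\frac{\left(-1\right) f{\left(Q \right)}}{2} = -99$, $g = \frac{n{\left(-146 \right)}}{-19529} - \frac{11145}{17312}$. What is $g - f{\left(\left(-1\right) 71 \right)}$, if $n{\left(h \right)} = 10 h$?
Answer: $- \frac{67133412689}{338086048} \approx -198.57$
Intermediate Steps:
$g = - \frac{192375185}{338086048}$ ($g = \frac{10 \left(-146\right)}{-19529} - \frac{11145}{17312} = \left(-1460\right) \left(- \frac{1}{19529}\right) - \frac{11145}{17312} = \frac{1460}{19529} - \frac{11145}{17312} = - \frac{192375185}{338086048} \approx -0.56901$)
$f{\left(Q \right)} = 198$ ($f{\left(Q \right)} = \left(-2\right) \left(-99\right) = 198$)
$g - f{\left(\left(-1\right) 71 \right)} = - \frac{192375185}{338086048} - 198 = - \frac{67133412689}{338086048}$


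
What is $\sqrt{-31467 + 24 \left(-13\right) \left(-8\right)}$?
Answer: $3 i \sqrt{3219} \approx 170.21 i$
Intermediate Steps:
$\sqrt{-31467 + 24 \left(-13\right) \left(-8\right)} = \sqrt{-31467 - -2496} = \sqrt{-31467 + 2496} = \sqrt{-28971} = 3 i \sqrt{3219}$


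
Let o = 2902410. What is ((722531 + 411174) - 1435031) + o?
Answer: 2601084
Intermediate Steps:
((722531 + 411174) - 1435031) + o = ((722531 + 411174) - 1435031) + 2902410 = (1133705 - 1435031) + 2902410 = -301326 + 2902410 = 2601084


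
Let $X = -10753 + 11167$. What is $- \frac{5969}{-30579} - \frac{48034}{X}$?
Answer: $- \frac{244393420}{2109951} \approx -115.83$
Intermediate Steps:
$X = 414$
$- \frac{5969}{-30579} - \frac{48034}{X} = - \frac{5969}{-30579} - \frac{48034}{414} = \left(-5969\right) \left(- \frac{1}{30579}\right) - \frac{24017}{207} = \frac{5969}{30579} - \frac{24017}{207} = - \frac{244393420}{2109951}$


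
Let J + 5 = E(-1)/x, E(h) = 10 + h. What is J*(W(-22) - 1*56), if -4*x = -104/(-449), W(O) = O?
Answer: 12513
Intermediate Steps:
x = -26/449 (x = -(-26)/(-449) = -(-26)*(-1)/449 = -¼*104/449 = -26/449 ≈ -0.057906)
J = -4171/26 (J = -5 + (10 - 1)/(-26/449) = -5 + 9*(-449/26) = -5 - 4041/26 = -4171/26 ≈ -160.42)
J*(W(-22) - 1*56) = -4171*(-22 - 1*56)/26 = -4171*(-22 - 56)/26 = -4171/26*(-78) = 12513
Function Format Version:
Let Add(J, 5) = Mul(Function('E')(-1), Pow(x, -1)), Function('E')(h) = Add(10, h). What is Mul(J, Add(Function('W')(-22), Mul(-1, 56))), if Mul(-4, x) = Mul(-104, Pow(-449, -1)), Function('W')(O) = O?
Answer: 12513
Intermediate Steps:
x = Rational(-26, 449) (x = Mul(Rational(-1, 4), Mul(-104, Pow(-449, -1))) = Mul(Rational(-1, 4), Mul(-104, Rational(-1, 449))) = Mul(Rational(-1, 4), Rational(104, 449)) = Rational(-26, 449) ≈ -0.057906)
J = Rational(-4171, 26) (J = Add(-5, Mul(Add(10, -1), Pow(Rational(-26, 449), -1))) = Add(-5, Mul(9, Rational(-449, 26))) = Add(-5, Rational(-4041, 26)) = Rational(-4171, 26) ≈ -160.42)
Mul(J, Add(Function('W')(-22), Mul(-1, 56))) = Mul(Rational(-4171, 26), Add(-22, Mul(-1, 56))) = Mul(Rational(-4171, 26), Add(-22, -56)) = Mul(Rational(-4171, 26), -78) = 12513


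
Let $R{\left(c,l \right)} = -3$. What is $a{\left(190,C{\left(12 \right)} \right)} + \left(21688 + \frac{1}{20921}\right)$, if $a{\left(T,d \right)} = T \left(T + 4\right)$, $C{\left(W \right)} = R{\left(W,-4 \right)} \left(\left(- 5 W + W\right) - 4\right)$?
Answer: $\frac{1224882709}{20921} \approx 58548.0$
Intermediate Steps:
$C{\left(W \right)} = 12 + 12 W$ ($C{\left(W \right)} = - 3 \left(\left(- 5 W + W\right) - 4\right) = - 3 \left(- 4 W - 4\right) = - 3 \left(-4 - 4 W\right) = 12 + 12 W$)
$a{\left(T,d \right)} = T \left(4 + T\right)$
$a{\left(190,C{\left(12 \right)} \right)} + \left(21688 + \frac{1}{20921}\right) = 190 \left(4 + 190\right) + \left(21688 + \frac{1}{20921}\right) = 190 \cdot 194 + \left(21688 + \frac{1}{20921}\right) = 36860 + \frac{453734649}{20921} = \frac{1224882709}{20921}$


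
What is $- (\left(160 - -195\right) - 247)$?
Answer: $-108$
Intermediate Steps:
$- (\left(160 - -195\right) - 247) = - (\left(160 + 195\right) - 247) = - (355 - 247) = \left(-1\right) 108 = -108$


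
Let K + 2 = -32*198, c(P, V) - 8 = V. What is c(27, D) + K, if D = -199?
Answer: -6529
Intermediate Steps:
c(P, V) = 8 + V
K = -6338 (K = -2 - 32*198 = -2 - 6336 = -6338)
c(27, D) + K = (8 - 199) - 6338 = -191 - 6338 = -6529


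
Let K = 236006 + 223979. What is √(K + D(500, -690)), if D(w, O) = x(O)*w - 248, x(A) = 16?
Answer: √467737 ≈ 683.91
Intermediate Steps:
K = 459985
D(w, O) = -248 + 16*w (D(w, O) = 16*w - 248 = -248 + 16*w)
√(K + D(500, -690)) = √(459985 + (-248 + 16*500)) = √(459985 + (-248 + 8000)) = √(459985 + 7752) = √467737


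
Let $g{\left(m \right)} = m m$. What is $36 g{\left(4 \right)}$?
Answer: $576$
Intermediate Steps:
$g{\left(m \right)} = m^{2}$
$36 g{\left(4 \right)} = 36 \cdot 4^{2} = 36 \cdot 16 = 576$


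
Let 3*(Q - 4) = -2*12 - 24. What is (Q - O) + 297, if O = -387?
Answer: 672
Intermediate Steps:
Q = -12 (Q = 4 + (-2*12 - 24)/3 = 4 + (-24 - 24)/3 = 4 + (⅓)*(-48) = 4 - 16 = -12)
(Q - O) + 297 = (-12 - 1*(-387)) + 297 = (-12 + 387) + 297 = 375 + 297 = 672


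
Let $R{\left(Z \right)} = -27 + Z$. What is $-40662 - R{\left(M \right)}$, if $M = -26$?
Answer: $-40609$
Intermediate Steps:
$-40662 - R{\left(M \right)} = -40662 - \left(-27 - 26\right) = -40662 - -53 = -40662 + 53 = -40609$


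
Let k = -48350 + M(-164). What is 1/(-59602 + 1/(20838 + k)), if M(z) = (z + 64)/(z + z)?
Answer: -2255959/134459668400 ≈ -1.6778e-5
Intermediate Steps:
M(z) = (64 + z)/(2*z) (M(z) = (64 + z)/((2*z)) = (64 + z)*(1/(2*z)) = (64 + z)/(2*z))
k = -3964675/82 (k = -48350 + (1/2)*(64 - 164)/(-164) = -48350 + (1/2)*(-1/164)*(-100) = -48350 + 25/82 = -3964675/82 ≈ -48350.)
1/(-59602 + 1/(20838 + k)) = 1/(-59602 + 1/(20838 - 3964675/82)) = 1/(-59602 + 1/(-2255959/82)) = 1/(-59602 - 82/2255959) = 1/(-134459668400/2255959) = -2255959/134459668400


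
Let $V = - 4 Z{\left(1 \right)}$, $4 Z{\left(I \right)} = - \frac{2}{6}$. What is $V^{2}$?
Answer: $\frac{1}{9} \approx 0.11111$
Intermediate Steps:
$Z{\left(I \right)} = - \frac{1}{12}$ ($Z{\left(I \right)} = \frac{\left(-2\right) \frac{1}{6}}{4} = \frac{1}{4} \left(- \frac{1}{3}\right) = - \frac{1}{12}$)
$V = \frac{1}{3}$ ($V = \left(-4\right) \left(- \frac{1}{12}\right) = \frac{1}{3} \approx 0.33333$)
$V^{2} = \left(\frac{1}{3}\right)^{2} = \frac{1}{9}$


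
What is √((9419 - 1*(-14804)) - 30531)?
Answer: 2*I*√1577 ≈ 79.423*I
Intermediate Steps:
√((9419 - 1*(-14804)) - 30531) = √((9419 + 14804) - 30531) = √(24223 - 30531) = √(-6308) = 2*I*√1577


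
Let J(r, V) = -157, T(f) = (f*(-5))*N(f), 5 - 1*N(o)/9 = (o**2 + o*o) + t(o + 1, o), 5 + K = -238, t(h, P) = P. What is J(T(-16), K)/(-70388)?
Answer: 157/70388 ≈ 0.0022305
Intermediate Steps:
K = -243 (K = -5 - 238 = -243)
N(o) = 45 - 18*o**2 - 9*o (N(o) = 45 - 9*((o**2 + o*o) + o) = 45 - 9*((o**2 + o**2) + o) = 45 - 9*(2*o**2 + o) = 45 - 9*(o + 2*o**2) = 45 + (-18*o**2 - 9*o) = 45 - 18*o**2 - 9*o)
T(f) = -5*f*(45 - 18*f**2 - 9*f) (T(f) = (f*(-5))*(45 - 18*f**2 - 9*f) = (-5*f)*(45 - 18*f**2 - 9*f) = -5*f*(45 - 18*f**2 - 9*f))
J(T(-16), K)/(-70388) = -157/(-70388) = -157*(-1/70388) = 157/70388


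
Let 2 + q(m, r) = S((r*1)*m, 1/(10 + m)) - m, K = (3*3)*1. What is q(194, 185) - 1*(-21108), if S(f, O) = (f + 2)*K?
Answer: 343940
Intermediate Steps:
K = 9 (K = 9*1 = 9)
S(f, O) = 18 + 9*f (S(f, O) = (f + 2)*9 = (2 + f)*9 = 18 + 9*f)
q(m, r) = 16 - m + 9*m*r (q(m, r) = -2 + ((18 + 9*((r*1)*m)) - m) = -2 + ((18 + 9*(r*m)) - m) = -2 + ((18 + 9*(m*r)) - m) = -2 + ((18 + 9*m*r) - m) = -2 + (18 - m + 9*m*r) = 16 - m + 9*m*r)
q(194, 185) - 1*(-21108) = (16 - 1*194 + 9*194*185) - 1*(-21108) = (16 - 194 + 323010) + 21108 = 322832 + 21108 = 343940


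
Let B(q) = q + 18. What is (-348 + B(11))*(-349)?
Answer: 111331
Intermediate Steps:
B(q) = 18 + q
(-348 + B(11))*(-349) = (-348 + (18 + 11))*(-349) = (-348 + 29)*(-349) = -319*(-349) = 111331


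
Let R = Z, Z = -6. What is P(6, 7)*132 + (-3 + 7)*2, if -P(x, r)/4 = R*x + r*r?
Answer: -6856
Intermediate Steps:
R = -6
P(x, r) = -4*r² + 24*x (P(x, r) = -4*(-6*x + r*r) = -4*(-6*x + r²) = -4*(r² - 6*x) = -4*r² + 24*x)
P(6, 7)*132 + (-3 + 7)*2 = (-4*7² + 24*6)*132 + (-3 + 7)*2 = (-4*49 + 144)*132 + 4*2 = (-196 + 144)*132 + 8 = -52*132 + 8 = -6864 + 8 = -6856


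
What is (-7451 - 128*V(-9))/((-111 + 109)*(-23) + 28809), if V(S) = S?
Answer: -6299/28855 ≈ -0.21830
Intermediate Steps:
(-7451 - 128*V(-9))/((-111 + 109)*(-23) + 28809) = (-7451 - 128*(-9))/((-111 + 109)*(-23) + 28809) = (-7451 + 1152)/(-2*(-23) + 28809) = -6299/(46 + 28809) = -6299/28855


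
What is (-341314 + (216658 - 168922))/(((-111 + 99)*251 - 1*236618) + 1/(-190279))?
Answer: 55861728262/45596556771 ≈ 1.2251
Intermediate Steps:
(-341314 + (216658 - 168922))/(((-111 + 99)*251 - 1*236618) + 1/(-190279)) = (-341314 + 47736)/((-12*251 - 236618) - 1/190279) = -293578/((-3012 - 236618) - 1/190279) = -293578/(-239630 - 1/190279) = -293578/(-45596556771/190279) = -293578*(-190279/45596556771) = 55861728262/45596556771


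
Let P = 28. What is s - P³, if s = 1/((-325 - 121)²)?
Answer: -4366604031/198916 ≈ -21952.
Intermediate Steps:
s = 1/198916 (s = 1/((-446)²) = 1/198916 ≈ 5.0273e-6)
s - P³ = 1/198916 - 1*28³ = 1/198916 - 1*21952 = 1/198916 - 21952 = -4366604031/198916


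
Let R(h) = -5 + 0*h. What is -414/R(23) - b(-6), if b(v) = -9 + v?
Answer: 489/5 ≈ 97.800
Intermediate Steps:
R(h) = -5 (R(h) = -5 + 0 = -5)
-414/R(23) - b(-6) = -414/(-5) - (-9 - 6) = -414*(-1/5) - 1*(-15) = 414/5 + 15 = 489/5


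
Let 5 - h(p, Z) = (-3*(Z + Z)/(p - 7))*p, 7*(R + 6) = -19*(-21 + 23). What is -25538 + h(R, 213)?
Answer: -1063839/43 ≈ -24740.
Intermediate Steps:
R = -80/7 (R = -6 + (-19*(-21 + 23))/7 = -6 + (-19*2)/7 = -6 + (⅐)*(-38) = -6 - 38/7 = -80/7 ≈ -11.429)
h(p, Z) = 5 + 6*Z*p/(-7 + p) (h(p, Z) = 5 - (-3*(Z + Z)/(p - 7))*p = 5 - (-3*2*Z/(-7 + p))*p = 5 - (-6*Z/(-7 + p))*p = 5 - (-6)*Z*p/(-7 + p) = 5 + 6*Z*p/(-7 + p))
-25538 + h(R, 213) = -25538 + (-35 + 5*(-80/7) + 6*213*(-80/7))/(-7 - 80/7) = -25538 + (-35 - 400/7 - 102240/7)/(-129/7) = -25538 - 7/129*(-102885/7) = -25538 + 34295/43 = -1063839/43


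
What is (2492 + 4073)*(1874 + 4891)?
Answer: 44412225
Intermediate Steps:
(2492 + 4073)*(1874 + 4891) = 6565*6765 = 44412225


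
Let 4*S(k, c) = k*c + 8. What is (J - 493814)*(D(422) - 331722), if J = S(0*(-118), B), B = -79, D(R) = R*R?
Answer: 75868288056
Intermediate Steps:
D(R) = R**2
S(k, c) = 2 + c*k/4 (S(k, c) = (k*c + 8)/4 = (c*k + 8)/4 = (8 + c*k)/4 = 2 + c*k/4)
J = 2 (J = 2 + (1/4)*(-79)*(0*(-118)) = 2 + (1/4)*(-79)*0 = 2 + 0 = 2)
(J - 493814)*(D(422) - 331722) = (2 - 493814)*(422**2 - 331722) = -493812*(178084 - 331722) = -493812*(-153638) = 75868288056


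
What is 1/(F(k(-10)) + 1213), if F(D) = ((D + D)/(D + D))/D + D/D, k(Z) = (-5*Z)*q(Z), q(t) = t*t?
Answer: 5000/6070001 ≈ 0.00082372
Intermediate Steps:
q(t) = t²
k(Z) = -5*Z³ (k(Z) = (-5*Z)*Z² = -5*Z³)
F(D) = 1 + 1/D (F(D) = ((2*D)/((2*D)))/D + 1 = ((2*D)*(1/(2*D)))/D + 1 = 1/D + 1 = 1 + 1/D)
1/(F(k(-10)) + 1213) = 1/((1 - 5*(-10)³)/((-5*(-10)³)) + 1213) = 1/((1 - 5*(-1000))/((-5*(-1000))) + 1213) = 1/((1 + 5000)/5000 + 1213) = 1/((1/5000)*5001 + 1213) = 1/(5001/5000 + 1213) = 1/(6070001/5000) = 5000/6070001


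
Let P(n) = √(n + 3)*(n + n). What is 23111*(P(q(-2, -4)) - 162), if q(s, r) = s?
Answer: -3836426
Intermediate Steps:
P(n) = 2*n*√(3 + n) (P(n) = √(3 + n)*(2*n) = 2*n*√(3 + n))
23111*(P(q(-2, -4)) - 162) = 23111*(2*(-2)*√(3 - 2) - 162) = 23111*(2*(-2)*√1 - 162) = 23111*(2*(-2)*1 - 162) = 23111*(-4 - 162) = 23111*(-166) = -3836426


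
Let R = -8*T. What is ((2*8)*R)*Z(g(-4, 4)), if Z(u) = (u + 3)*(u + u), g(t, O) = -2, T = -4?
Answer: -2048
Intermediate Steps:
R = 32 (R = -8*(-4) = 32)
Z(u) = 2*u*(3 + u) (Z(u) = (3 + u)*(2*u) = 2*u*(3 + u))
((2*8)*R)*Z(g(-4, 4)) = ((2*8)*32)*(2*(-2)*(3 - 2)) = (16*32)*(2*(-2)*1) = 512*(-4) = -2048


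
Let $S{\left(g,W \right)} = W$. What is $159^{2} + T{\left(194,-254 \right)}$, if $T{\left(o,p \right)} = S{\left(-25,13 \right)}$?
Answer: $25294$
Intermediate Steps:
$T{\left(o,p \right)} = 13$
$159^{2} + T{\left(194,-254 \right)} = 159^{2} + 13 = 25281 + 13 = 25294$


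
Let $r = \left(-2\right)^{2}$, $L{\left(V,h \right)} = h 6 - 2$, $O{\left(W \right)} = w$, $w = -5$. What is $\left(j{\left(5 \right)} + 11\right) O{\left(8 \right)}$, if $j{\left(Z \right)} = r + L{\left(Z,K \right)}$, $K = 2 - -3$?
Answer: $-215$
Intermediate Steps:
$O{\left(W \right)} = -5$
$K = 5$ ($K = 2 + 3 = 5$)
$L{\left(V,h \right)} = -2 + 6 h$ ($L{\left(V,h \right)} = 6 h - 2 = -2 + 6 h$)
$r = 4$
$j{\left(Z \right)} = 32$ ($j{\left(Z \right)} = 4 + \left(-2 + 6 \cdot 5\right) = 4 + \left(-2 + 30\right) = 4 + 28 = 32$)
$\left(j{\left(5 \right)} + 11\right) O{\left(8 \right)} = \left(32 + 11\right) \left(-5\right) = 43 \left(-5\right) = -215$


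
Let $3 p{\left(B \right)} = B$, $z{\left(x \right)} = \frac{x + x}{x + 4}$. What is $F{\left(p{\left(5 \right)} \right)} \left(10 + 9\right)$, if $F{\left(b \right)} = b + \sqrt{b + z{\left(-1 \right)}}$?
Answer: $\frac{152}{3} \approx 50.667$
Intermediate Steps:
$z{\left(x \right)} = \frac{2 x}{4 + x}$
$p{\left(B \right)} = \frac{B}{3}$
$F{\left(b \right)} = b + \sqrt{- \frac{2}{3} + b}$ ($F{\left(b \right)} = b + \sqrt{b + 2 \left(-1\right) \frac{1}{4 - 1}} = b + \sqrt{b + 2 \left(-1\right) \frac{1}{3}} = b + \sqrt{b - \frac{2}{3}} = b + \sqrt{- \frac{2}{3} + b}$)
$F{\left(p{\left(5 \right)} \right)} \left(10 + 9\right) = \left(\frac{1}{3} \cdot 5 + \frac{\sqrt{-6 + 9 \cdot \frac{1}{3} \cdot 5}}{3}\right) \left(10 + 9\right) = \left(\frac{5}{3} + \frac{\sqrt{-6 + 9 \cdot \frac{5}{3}}}{3}\right) 19 = \left(\frac{5}{3} + \frac{\sqrt{-6 + 15}}{3}\right) 19 = \left(\frac{5}{3} + \frac{\sqrt{9}}{3}\right) 19 = \left(\frac{5}{3} + \frac{1}{3} \cdot 3\right) 19 = \left(\frac{5}{3} + 1\right) 19 = \frac{8}{3} \cdot 19 = \frac{152}{3}$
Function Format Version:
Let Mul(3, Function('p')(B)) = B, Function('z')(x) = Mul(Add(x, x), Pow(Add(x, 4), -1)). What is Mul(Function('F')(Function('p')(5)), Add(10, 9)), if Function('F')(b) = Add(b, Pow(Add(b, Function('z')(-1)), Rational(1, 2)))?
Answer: Rational(152, 3) ≈ 50.667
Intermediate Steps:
Function('z')(x) = Mul(2, x, Pow(Add(4, x), -1)) (Function('z')(x) = Mul(Mul(2, x), Pow(Add(4, x), -1)) = Mul(2, x, Pow(Add(4, x), -1)))
Function('p')(B) = Mul(Rational(1, 3), B)
Function('F')(b) = Add(b, Pow(Add(Rational(-2, 3), b), Rational(1, 2))) (Function('F')(b) = Add(b, Pow(Add(b, Mul(2, -1, Pow(Add(4, -1), -1))), Rational(1, 2))) = Add(b, Pow(Add(b, Mul(2, -1, Pow(3, -1))), Rational(1, 2))) = Add(b, Pow(Add(b, Mul(2, -1, Rational(1, 3))), Rational(1, 2))) = Add(b, Pow(Add(b, Rational(-2, 3)), Rational(1, 2))) = Add(b, Pow(Add(Rational(-2, 3), b), Rational(1, 2))))
Mul(Function('F')(Function('p')(5)), Add(10, 9)) = Mul(Add(Mul(Rational(1, 3), 5), Mul(Rational(1, 3), Pow(Add(-6, Mul(9, Mul(Rational(1, 3), 5))), Rational(1, 2)))), Add(10, 9)) = Mul(Add(Rational(5, 3), Mul(Rational(1, 3), Pow(Add(-6, Mul(9, Rational(5, 3))), Rational(1, 2)))), 19) = Mul(Add(Rational(5, 3), Mul(Rational(1, 3), Pow(Add(-6, 15), Rational(1, 2)))), 19) = Mul(Add(Rational(5, 3), Mul(Rational(1, 3), Pow(9, Rational(1, 2)))), 19) = Mul(Add(Rational(5, 3), Mul(Rational(1, 3), 3)), 19) = Mul(Add(Rational(5, 3), 1), 19) = Mul(Rational(8, 3), 19) = Rational(152, 3)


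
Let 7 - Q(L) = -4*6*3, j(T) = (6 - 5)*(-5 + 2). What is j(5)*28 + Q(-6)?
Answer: -5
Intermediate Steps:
j(T) = -3 (j(T) = 1*(-3) = -3)
Q(L) = 79 (Q(L) = 7 - (-4*6)*3 = 7 - (-24)*3 = 7 - 1*(-72) = 7 + 72 = 79)
j(5)*28 + Q(-6) = -3*28 + 79 = -84 + 79 = -5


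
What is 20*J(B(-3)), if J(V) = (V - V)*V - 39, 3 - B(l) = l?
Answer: -780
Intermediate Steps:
B(l) = 3 - l
J(V) = -39 (J(V) = 0*V - 39 = 0 - 39 = -39)
20*J(B(-3)) = 20*(-39) = -780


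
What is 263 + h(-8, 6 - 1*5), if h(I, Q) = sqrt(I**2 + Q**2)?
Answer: 263 + sqrt(65) ≈ 271.06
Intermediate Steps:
263 + h(-8, 6 - 1*5) = 263 + sqrt((-8)**2 + (6 - 1*5)**2) = 263 + sqrt(64 + (6 - 5)**2) = 263 + sqrt(64 + 1**2) = 263 + sqrt(64 + 1) = 263 + sqrt(65)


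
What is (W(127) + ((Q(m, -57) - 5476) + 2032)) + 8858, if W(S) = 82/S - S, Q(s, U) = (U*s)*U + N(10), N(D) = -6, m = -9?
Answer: -3042838/127 ≈ -23959.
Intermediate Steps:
Q(s, U) = -6 + s*U² (Q(s, U) = (U*s)*U - 6 = s*U² - 6 = -6 + s*U²)
W(S) = -S + 82/S
(W(127) + ((Q(m, -57) - 5476) + 2032)) + 8858 = ((-1*127 + 82/127) + (((-6 - 9*(-57)²) - 5476) + 2032)) + 8858 = ((-127 + 82*(1/127)) + (((-6 - 9*3249) - 5476) + 2032)) + 8858 = ((-127 + 82/127) + (((-6 - 29241) - 5476) + 2032)) + 8858 = (-16047/127 + ((-29247 - 5476) + 2032)) + 8858 = (-16047/127 + (-34723 + 2032)) + 8858 = (-16047/127 - 32691) + 8858 = -4167804/127 + 8858 = -3042838/127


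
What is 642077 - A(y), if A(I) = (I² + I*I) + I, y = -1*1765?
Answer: -5586608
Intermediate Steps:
y = -1765
A(I) = I + 2*I² (A(I) = (I² + I²) + I = 2*I² + I = I + 2*I²)
642077 - A(y) = 642077 - (-1765)*(1 + 2*(-1765)) = 642077 - (-1765)*(1 - 3530) = 642077 - (-1765)*(-3529) = 642077 - 1*6228685 = 642077 - 6228685 = -5586608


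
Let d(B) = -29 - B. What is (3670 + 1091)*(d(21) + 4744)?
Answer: 22348134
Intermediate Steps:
(3670 + 1091)*(d(21) + 4744) = (3670 + 1091)*((-29 - 1*21) + 4744) = 4761*((-29 - 21) + 4744) = 4761*(-50 + 4744) = 4761*4694 = 22348134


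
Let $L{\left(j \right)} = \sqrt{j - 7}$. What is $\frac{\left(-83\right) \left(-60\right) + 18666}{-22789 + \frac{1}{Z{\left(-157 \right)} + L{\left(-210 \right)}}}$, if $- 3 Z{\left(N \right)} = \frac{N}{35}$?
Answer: $\frac{23646 \left(- 105 \sqrt{217} + 157 i\right)}{- 3577768 i + 2392845 \sqrt{217}} \approx -1.0376 + 3.0593 \cdot 10^{-6} i$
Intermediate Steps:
$Z{\left(N \right)} = - \frac{N}{105}$ ($Z{\left(N \right)} = - \frac{N \frac{1}{35}}{3} = - \frac{\frac{1}{35} N}{3} = - \frac{N}{105}$)
$L{\left(j \right)} = \sqrt{-7 + j}$
$\frac{\left(-83\right) \left(-60\right) + 18666}{-22789 + \frac{1}{Z{\left(-157 \right)} + L{\left(-210 \right)}}} = \frac{\left(-83\right) \left(-60\right) + 18666}{-22789 + \frac{1}{\left(- \frac{1}{105}\right) \left(-157\right) + \sqrt{-7 - 210}}} = \frac{4980 + 18666}{-22789 + \frac{1}{\frac{157}{105} + \sqrt{-217}}} = \frac{23646}{-22789 + \frac{1}{\frac{157}{105} + i \sqrt{217}}}$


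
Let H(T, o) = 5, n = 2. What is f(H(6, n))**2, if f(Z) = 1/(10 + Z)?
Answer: 1/225 ≈ 0.0044444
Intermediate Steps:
f(H(6, n))**2 = (1/(10 + 5))**2 = (1/15)**2 = 1/225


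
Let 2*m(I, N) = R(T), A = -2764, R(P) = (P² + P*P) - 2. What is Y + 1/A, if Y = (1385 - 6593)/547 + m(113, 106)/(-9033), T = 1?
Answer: -14395459/1511908 ≈ -9.5214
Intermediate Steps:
R(P) = -2 + 2*P² (R(P) = (P² + P²) - 2 = 2*P² - 2 = -2 + 2*P²)
m(I, N) = 0 (m(I, N) = (-2 + 2*1²)/2 = (-2 + 2*1)/2 = (-2 + 2)/2 = (½)*0 = 0)
Y = -5208/547 (Y = (1385 - 6593)/547 + 0/(-9033) = -5208*1/547 + 0*(-1/9033) = -5208/547 + 0 = -5208/547 ≈ -9.5210)
Y + 1/A = -5208/547 + 1/(-2764) = -5208/547 - 1/2764 = -14395459/1511908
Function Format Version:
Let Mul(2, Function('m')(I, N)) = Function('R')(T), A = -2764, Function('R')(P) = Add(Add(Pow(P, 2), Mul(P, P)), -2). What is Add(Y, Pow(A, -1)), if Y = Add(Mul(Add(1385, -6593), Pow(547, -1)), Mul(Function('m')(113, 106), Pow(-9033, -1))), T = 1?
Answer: Rational(-14395459, 1511908) ≈ -9.5214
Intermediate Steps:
Function('R')(P) = Add(-2, Mul(2, Pow(P, 2))) (Function('R')(P) = Add(Add(Pow(P, 2), Pow(P, 2)), -2) = Add(Mul(2, Pow(P, 2)), -2) = Add(-2, Mul(2, Pow(P, 2))))
Function('m')(I, N) = 0 (Function('m')(I, N) = Mul(Rational(1, 2), Add(-2, Mul(2, Pow(1, 2)))) = Mul(Rational(1, 2), Add(-2, Mul(2, 1))) = Mul(Rational(1, 2), Add(-2, 2)) = Mul(Rational(1, 2), 0) = 0)
Y = Rational(-5208, 547) (Y = Add(Mul(Add(1385, -6593), Pow(547, -1)), Mul(0, Pow(-9033, -1))) = Add(Mul(-5208, Rational(1, 547)), Mul(0, Rational(-1, 9033))) = Add(Rational(-5208, 547), 0) = Rational(-5208, 547) ≈ -9.5210)
Add(Y, Pow(A, -1)) = Add(Rational(-5208, 547), Pow(-2764, -1)) = Add(Rational(-5208, 547), Rational(-1, 2764)) = Rational(-14395459, 1511908)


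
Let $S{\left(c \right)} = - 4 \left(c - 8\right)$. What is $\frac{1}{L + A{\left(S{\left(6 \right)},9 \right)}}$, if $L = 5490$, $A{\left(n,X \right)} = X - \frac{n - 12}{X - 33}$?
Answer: $\frac{6}{32993} \approx 0.00018186$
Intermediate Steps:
$S{\left(c \right)} = 32 - 4 c$ ($S{\left(c \right)} = - 4 \left(-8 + c\right) = 32 - 4 c$)
$A{\left(n,X \right)} = X - \frac{-12 + n}{-33 + X}$
$\frac{1}{L + A{\left(S{\left(6 \right)},9 \right)}} = \frac{1}{5490 + \frac{12 + 9^{2} - \left(32 - 24\right) - 297}{-33 + 9}} = \frac{1}{5490 + \frac{12 + 81 - \left(32 - 24\right) - 297}{-24}} = \frac{1}{5490 - \frac{12 + 81 - 8 - 297}{24}} = \frac{1}{5490 - - \frac{53}{6}} = \frac{1}{5490 + \frac{53}{6}} = \frac{1}{\frac{32993}{6}} = \frac{6}{32993}$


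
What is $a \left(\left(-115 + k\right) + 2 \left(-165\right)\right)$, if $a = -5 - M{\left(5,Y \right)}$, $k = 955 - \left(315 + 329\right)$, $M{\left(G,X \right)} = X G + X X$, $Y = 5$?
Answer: $7370$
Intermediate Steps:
$M{\left(G,X \right)} = X^{2} + G X$ ($M{\left(G,X \right)} = G X + X^{2} = X^{2} + G X$)
$k = 311$ ($k = 955 - 644 = 311$)
$a = -55$ ($a = -5 - 5 \left(5 + 5\right) = -5 - 5 \cdot 10 = -5 - 50 = -55$)
$a \left(\left(-115 + k\right) + 2 \left(-165\right)\right) = - 55 \left(\left(-115 + 311\right) + 2 \left(-165\right)\right) = - 55 \left(196 - 330\right) = \left(-55\right) \left(-134\right) = 7370$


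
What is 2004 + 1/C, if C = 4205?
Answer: 8426821/4205 ≈ 2004.0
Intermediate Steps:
2004 + 1/C = 2004 + 1/4205 = 8426821/4205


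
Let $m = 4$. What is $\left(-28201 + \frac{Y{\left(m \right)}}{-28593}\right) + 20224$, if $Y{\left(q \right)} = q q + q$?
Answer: $- \frac{228086381}{28593} \approx -7977.0$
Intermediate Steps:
$Y{\left(q \right)} = q + q^{2}$ ($Y{\left(q \right)} = q^{2} + q = q + q^{2}$)
$\left(-28201 + \frac{Y{\left(m \right)}}{-28593}\right) + 20224 = \left(-28201 + \frac{4 \left(1 + 4\right)}{-28593}\right) + 20224 = \left(-28201 + 4 \cdot 5 \left(- \frac{1}{28593}\right)\right) + 20224 = \left(-28201 + 20 \left(- \frac{1}{28593}\right)\right) + 20224 = \left(-28201 - \frac{20}{28593}\right) + 20224 = - \frac{806351213}{28593} + 20224 = - \frac{228086381}{28593}$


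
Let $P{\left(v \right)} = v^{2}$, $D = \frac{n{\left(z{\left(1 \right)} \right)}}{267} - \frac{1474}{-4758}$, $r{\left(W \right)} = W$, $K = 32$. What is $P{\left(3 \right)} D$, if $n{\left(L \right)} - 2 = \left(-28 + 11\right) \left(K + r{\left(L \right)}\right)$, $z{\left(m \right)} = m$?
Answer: $- \frac{1133082}{70577} \approx -16.055$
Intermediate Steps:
$n{\left(L \right)} = -542 - 17 L$ ($n{\left(L \right)} = 2 + \left(-28 + 11\right) \left(32 + L\right) = 2 - 17 \left(32 + L\right) = 2 - \left(544 + 17 L\right) = -542 - 17 L$)
$D = - \frac{125898}{70577}$ ($D = \frac{-542 - 17}{267} - \frac{1474}{-4758} = \left(-542 - 17\right) \frac{1}{267} - - \frac{737}{2379} = \left(-559\right) \frac{1}{267} + \frac{737}{2379} = - \frac{559}{267} + \frac{737}{2379} = - \frac{125898}{70577} \approx -1.7838$)
$P{\left(3 \right)} D = 3^{2} \left(- \frac{125898}{70577}\right) = 9 \left(- \frac{125898}{70577}\right) = - \frac{1133082}{70577}$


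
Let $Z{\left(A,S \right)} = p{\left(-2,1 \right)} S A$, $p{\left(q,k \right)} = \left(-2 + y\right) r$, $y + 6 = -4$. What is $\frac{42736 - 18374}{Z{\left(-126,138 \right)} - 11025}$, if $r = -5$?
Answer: $- \frac{24362}{1054305} \approx -0.023107$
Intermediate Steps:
$y = -10$ ($y = -6 - 4 = -10$)
$p{\left(q,k \right)} = 60$ ($p{\left(q,k \right)} = \left(-2 - 10\right) \left(-5\right) = \left(-12\right) \left(-5\right) = 60$)
$Z{\left(A,S \right)} = 60 A S$ ($Z{\left(A,S \right)} = 60 S A = 60 A S$)
$\frac{42736 - 18374}{Z{\left(-126,138 \right)} - 11025} = \frac{42736 - 18374}{60 \left(-126\right) 138 - 11025} = \frac{24362}{-1043280 - 11025} = \frac{24362}{-1054305} = 24362 \left(- \frac{1}{1054305}\right) = - \frac{24362}{1054305}$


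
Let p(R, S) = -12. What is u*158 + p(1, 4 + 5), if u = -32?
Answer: -5068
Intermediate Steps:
u*158 + p(1, 4 + 5) = -32*158 - 12 = -5056 - 12 = -5068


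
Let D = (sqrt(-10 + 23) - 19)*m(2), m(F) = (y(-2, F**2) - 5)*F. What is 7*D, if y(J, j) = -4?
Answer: 2394 - 126*sqrt(13) ≈ 1939.7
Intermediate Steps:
m(F) = -9*F (m(F) = (-4 - 5)*F = -9*F)
D = 342 - 18*sqrt(13) (D = (sqrt(-10 + 23) - 19)*(-9*2) = (sqrt(13) - 19)*(-18) = (-19 + sqrt(13))*(-18) = 342 - 18*sqrt(13) ≈ 277.10)
7*D = 7*(342 - 18*sqrt(13)) = 2394 - 126*sqrt(13)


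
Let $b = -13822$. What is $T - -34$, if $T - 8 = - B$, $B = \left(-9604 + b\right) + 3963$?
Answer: $19505$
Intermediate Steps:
$B = -19463$ ($B = \left(-9604 - 13822\right) + 3963 = -23426 + 3963 = -19463$)
$T = 19471$ ($T = 8 - -19463 = 8 + 19463 = 19471$)
$T - -34 = 19471 - -34 = 19471 + \left(106 - 72\right) = 19471 + 34 = 19505$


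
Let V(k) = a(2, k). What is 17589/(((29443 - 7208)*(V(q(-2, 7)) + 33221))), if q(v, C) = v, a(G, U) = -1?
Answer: 1599/67149700 ≈ 2.3812e-5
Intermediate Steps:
V(k) = -1
17589/(((29443 - 7208)*(V(q(-2, 7)) + 33221))) = 17589/(((29443 - 7208)*(-1 + 33221))) = 17589/((22235*33220)) = 17589/738646700 = 17589*(1/738646700) = 1599/67149700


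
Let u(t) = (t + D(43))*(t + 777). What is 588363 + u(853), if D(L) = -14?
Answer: 1955933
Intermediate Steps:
u(t) = (-14 + t)*(777 + t) (u(t) = (t - 14)*(t + 777) = (-14 + t)*(777 + t))
588363 + u(853) = 588363 + (-10878 + 853**2 + 763*853) = 588363 + (-10878 + 727609 + 650839) = 588363 + 1367570 = 1955933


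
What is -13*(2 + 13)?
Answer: -195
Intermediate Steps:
-13*(2 + 13) = -13*15 = -195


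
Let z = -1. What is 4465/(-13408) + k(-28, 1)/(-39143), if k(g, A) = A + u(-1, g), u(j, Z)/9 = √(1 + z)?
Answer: -174786903/524829344 ≈ -0.33304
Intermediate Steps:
u(j, Z) = 0 (u(j, Z) = 9*√(1 - 1) = 9*√0 = 9*0 = 0)
k(g, A) = A (k(g, A) = A + 0 = A)
4465/(-13408) + k(-28, 1)/(-39143) = 4465/(-13408) + 1/(-39143) = 4465*(-1/13408) + 1*(-1/39143) = -4465/13408 - 1/39143 = -174786903/524829344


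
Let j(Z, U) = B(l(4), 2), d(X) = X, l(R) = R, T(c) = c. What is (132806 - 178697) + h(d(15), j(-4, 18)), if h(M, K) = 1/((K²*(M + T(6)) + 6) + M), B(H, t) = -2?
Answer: -4818554/105 ≈ -45891.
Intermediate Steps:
j(Z, U) = -2
h(M, K) = 1/(6 + M + K²*(6 + M)) (h(M, K) = 1/((K²*(M + 6) + 6) + M) = 1/((K²*(6 + M) + 6) + M) = 1/((6 + K²*(6 + M)) + M) = 1/(6 + M + K²*(6 + M)))
(132806 - 178697) + h(d(15), j(-4, 18)) = (132806 - 178697) + 1/(6 + 15 + 6*(-2)² + 15*(-2)²) = -45891 + 1/(6 + 15 + 6*4 + 15*4) = -45891 + 1/(6 + 15 + 24 + 60) = -45891 + 1/105 = -4818554/105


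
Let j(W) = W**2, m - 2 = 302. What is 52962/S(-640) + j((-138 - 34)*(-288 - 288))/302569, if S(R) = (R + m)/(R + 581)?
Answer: 101032920503/2420552 ≈ 41740.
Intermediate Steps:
m = 304 (m = 2 + 302 = 304)
S(R) = (304 + R)/(581 + R) (S(R) = (R + 304)/(R + 581) = (304 + R)/(581 + R))
52962/S(-640) + j((-138 - 34)*(-288 - 288))/302569 = 52962/(((304 - 640)/(581 - 640))) + ((-138 - 34)*(-288 - 288))**2/302569 = 52962/((-336/(-59))) + (-172*(-576))**2*(1/302569) = 52962/((-1/59*(-336))) + 99072**2*(1/302569) = 52962/(336/59) + 9815261184*(1/302569) = 52962*(59/336) + 9815261184/302569 = 74399/8 + 9815261184/302569 = 101032920503/2420552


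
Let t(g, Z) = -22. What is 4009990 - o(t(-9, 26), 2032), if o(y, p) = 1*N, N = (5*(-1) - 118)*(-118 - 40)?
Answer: 3990556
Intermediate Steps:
N = 19434 (N = (-5 - 118)*(-158) = -123*(-158) = 19434)
o(y, p) = 19434 (o(y, p) = 1*19434 = 19434)
4009990 - o(t(-9, 26), 2032) = 4009990 - 1*19434 = 4009990 - 19434 = 3990556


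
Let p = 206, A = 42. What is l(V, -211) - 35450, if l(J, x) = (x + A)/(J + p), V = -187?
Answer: -673719/19 ≈ -35459.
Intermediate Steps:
l(J, x) = (42 + x)/(206 + J) (l(J, x) = (x + 42)/(J + 206) = (42 + x)/(206 + J))
l(V, -211) - 35450 = (42 - 211)/(206 - 187) - 35450 = -169/19 - 35450 = -673719/19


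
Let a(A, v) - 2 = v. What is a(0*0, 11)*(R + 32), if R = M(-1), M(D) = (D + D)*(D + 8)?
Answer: 234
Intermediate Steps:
a(A, v) = 2 + v
M(D) = 2*D*(8 + D) (M(D) = (2*D)*(8 + D) = 2*D*(8 + D))
R = -14 (R = 2*(-1)*(8 - 1) = 2*(-1)*7 = -14)
a(0*0, 11)*(R + 32) = (2 + 11)*(-14 + 32) = 13*18 = 234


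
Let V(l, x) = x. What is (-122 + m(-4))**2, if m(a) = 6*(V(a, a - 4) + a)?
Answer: 37636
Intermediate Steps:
m(a) = -24 + 12*a (m(a) = 6*((a - 4) + a) = 6*((-4 + a) + a) = 6*(-4 + 2*a) = -24 + 12*a)
(-122 + m(-4))**2 = (-122 + (-24 + 12*(-4)))**2 = (-122 + (-24 - 48))**2 = (-122 - 72)**2 = (-194)**2 = 37636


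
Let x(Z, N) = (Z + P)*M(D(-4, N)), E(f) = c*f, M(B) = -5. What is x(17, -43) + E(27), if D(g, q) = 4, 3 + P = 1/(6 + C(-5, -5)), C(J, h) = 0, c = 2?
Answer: -101/6 ≈ -16.833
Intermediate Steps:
P = -17/6 (P = -3 + 1/(6 + 0) = -3 + 1/6 = -3 + ⅙ = -17/6 ≈ -2.8333)
E(f) = 2*f
x(Z, N) = 85/6 - 5*Z (x(Z, N) = (Z - 17/6)*(-5) = (-17/6 + Z)*(-5) = 85/6 - 5*Z)
x(17, -43) + E(27) = (85/6 - 5*17) + 2*27 = (85/6 - 85) + 54 = -425/6 + 54 = -101/6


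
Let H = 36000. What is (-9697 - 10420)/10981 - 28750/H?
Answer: -4159663/1581264 ≈ -2.6306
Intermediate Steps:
(-9697 - 10420)/10981 - 28750/H = (-9697 - 10420)/10981 - 28750/36000 = -20117*1/10981 - 28750*1/36000 = -20117/10981 - 115/144 = -4159663/1581264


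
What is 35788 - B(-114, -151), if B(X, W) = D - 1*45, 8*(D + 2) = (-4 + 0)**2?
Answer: 35833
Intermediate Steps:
D = 0 (D = -2 + (-4 + 0)**2/8 = -2 + (1/8)*(-4)**2 = -2 + (1/8)*16 = -2 + 2 = 0)
B(X, W) = -45 (B(X, W) = 0 - 1*45 = 0 - 45 = -45)
35788 - B(-114, -151) = 35788 - 1*(-45) = 35788 + 45 = 35833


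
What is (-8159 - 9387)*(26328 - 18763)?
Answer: -132735490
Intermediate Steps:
(-8159 - 9387)*(26328 - 18763) = -17546*7565 = -132735490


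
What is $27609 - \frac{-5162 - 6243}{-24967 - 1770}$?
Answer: $\frac{738170428}{26737} \approx 27609.0$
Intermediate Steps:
$27609 - \frac{-5162 - 6243}{-24967 - 1770} = 27609 - - \frac{11405}{-26737} = 27609 - \left(-11405\right) \left(- \frac{1}{26737}\right) = 27609 - \frac{11405}{26737} = \frac{738170428}{26737}$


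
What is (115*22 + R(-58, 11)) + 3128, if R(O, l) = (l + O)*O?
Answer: 8384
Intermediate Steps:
R(O, l) = O*(O + l) (R(O, l) = (O + l)*O = O*(O + l))
(115*22 + R(-58, 11)) + 3128 = (115*22 - 58*(-58 + 11)) + 3128 = (2530 - 58*(-47)) + 3128 = (2530 + 2726) + 3128 = 5256 + 3128 = 8384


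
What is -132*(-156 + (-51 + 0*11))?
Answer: 27324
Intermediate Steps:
-132*(-156 + (-51 + 0*11)) = -132*(-156 + (-51 + 0)) = -132*(-156 - 51) = -132*(-207) = 27324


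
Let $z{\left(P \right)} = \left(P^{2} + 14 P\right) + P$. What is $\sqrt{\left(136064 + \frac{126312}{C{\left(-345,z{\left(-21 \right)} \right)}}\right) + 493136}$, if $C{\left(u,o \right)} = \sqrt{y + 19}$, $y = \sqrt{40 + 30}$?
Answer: $\frac{2 \sqrt{31578 + 157300 \sqrt{19 + \sqrt{70}}}}{\sqrt[4]{19 + \sqrt{70}}} \approx 808.3$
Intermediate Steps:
$z{\left(P \right)} = P^{2} + 15 P$
$y = \sqrt{70} \approx 8.3666$
$C{\left(u,o \right)} = \sqrt{19 + \sqrt{70}}$ ($C{\left(u,o \right)} = \sqrt{\sqrt{70} + 19} = \sqrt{19 + \sqrt{70}}$)
$\sqrt{\left(136064 + \frac{126312}{C{\left(-345,z{\left(-21 \right)} \right)}}\right) + 493136} = \sqrt{\left(136064 + \frac{126312}{\sqrt{19 + \sqrt{70}}}\right) + 493136} = \sqrt{629200 + \frac{126312}{\sqrt{19 + \sqrt{70}}}}$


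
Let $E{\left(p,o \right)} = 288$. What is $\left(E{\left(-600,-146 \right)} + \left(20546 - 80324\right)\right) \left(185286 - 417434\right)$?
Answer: $13810484520$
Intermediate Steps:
$\left(E{\left(-600,-146 \right)} + \left(20546 - 80324\right)\right) \left(185286 - 417434\right) = \left(288 + \left(20546 - 80324\right)\right) \left(185286 - 417434\right) = \left(288 - 59778\right) \left(-232148\right) = \left(-59490\right) \left(-232148\right) = 13810484520$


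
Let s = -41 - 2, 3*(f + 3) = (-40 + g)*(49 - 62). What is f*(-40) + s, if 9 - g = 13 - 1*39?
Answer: -2369/3 ≈ -789.67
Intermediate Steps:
g = 35 (g = 9 - (13 - 1*39) = 9 - (13 - 39) = 9 - 1*(-26) = 9 + 26 = 35)
f = 56/3 (f = -3 + ((-40 + 35)*(49 - 62))/3 = -3 + (-5*(-13))/3 = -3 + (1/3)*65 = -3 + 65/3 = 56/3 ≈ 18.667)
s = -43
f*(-40) + s = (56/3)*(-40) - 43 = -2240/3 - 43 = -2369/3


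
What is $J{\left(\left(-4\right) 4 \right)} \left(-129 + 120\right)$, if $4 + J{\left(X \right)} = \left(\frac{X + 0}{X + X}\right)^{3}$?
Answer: $\frac{279}{8} \approx 34.875$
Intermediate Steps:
$J{\left(X \right)} = - \frac{31}{8}$ ($J{\left(X \right)} = -4 + \left(\frac{X + 0}{X + X}\right)^{3} = -4 + \left(\frac{X}{2 X}\right)^{3} = -4 + \left(X \frac{1}{2 X}\right)^{3} = -4 + \left(\frac{1}{2}\right)^{3} = -4 + \frac{1}{8} = - \frac{31}{8}$)
$J{\left(\left(-4\right) 4 \right)} \left(-129 + 120\right) = - \frac{31 \left(-129 + 120\right)}{8} = \left(- \frac{31}{8}\right) \left(-9\right) = \frac{279}{8}$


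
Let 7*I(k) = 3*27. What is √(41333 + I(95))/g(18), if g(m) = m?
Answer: √506471/63 ≈ 11.296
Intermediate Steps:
I(k) = 81/7 (I(k) = (3*27)/7 = (⅐)*81 = 81/7)
√(41333 + I(95))/g(18) = √(41333 + 81/7)/18 = √(289412/7)*(1/18) = (2*√506471/7)*(1/18) = √506471/63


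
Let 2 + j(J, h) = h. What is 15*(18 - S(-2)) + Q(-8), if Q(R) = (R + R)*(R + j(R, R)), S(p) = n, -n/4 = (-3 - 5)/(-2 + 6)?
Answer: 438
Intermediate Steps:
j(J, h) = -2 + h
n = 8 (n = -4*(-3 - 5)/(-2 + 6) = -(-32)/4 = -4*(-2) = 8)
S(p) = 8
Q(R) = 2*R*(-2 + 2*R) (Q(R) = (R + R)*(R + (-2 + R)) = (2*R)*(-2 + 2*R) = 2*R*(-2 + 2*R))
15*(18 - S(-2)) + Q(-8) = 15*(18 - 1*8) + 4*(-8)*(-1 - 8) = 15*(18 - 8) + 4*(-8)*(-9) = 15*10 + 288 = 150 + 288 = 438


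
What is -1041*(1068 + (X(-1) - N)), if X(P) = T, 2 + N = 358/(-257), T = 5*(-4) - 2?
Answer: -280751454/257 ≈ -1.0924e+6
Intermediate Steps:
T = -22 (T = -20 - 2 = -22)
N = -872/257 (N = -2 + 358/(-257) = -2 + 358*(-1/257) = -2 - 358/257 = -872/257 ≈ -3.3930)
X(P) = -22
-1041*(1068 + (X(-1) - N)) = -1041*(1068 + (-22 - 1*(-872/257))) = -1041*(1068 + (-22 + 872/257)) = -1041*(1068 - 4782/257) = -1041*269694/257 = -280751454/257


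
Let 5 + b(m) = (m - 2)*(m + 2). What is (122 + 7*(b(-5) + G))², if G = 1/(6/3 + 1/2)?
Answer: 1401856/25 ≈ 56074.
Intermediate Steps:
G = ⅖ (G = 1/(6*(⅓) + 1*(½)) = 1/(2 + ½) = 1/(5/2) = ⅖ ≈ 0.40000)
b(m) = -5 + (-2 + m)*(2 + m) (b(m) = -5 + (m - 2)*(m + 2) = -5 + (-2 + m)*(2 + m))
(122 + 7*(b(-5) + G))² = (122 + 7*((-9 + (-5)²) + ⅖))² = (122 + 7*((-9 + 25) + ⅖))² = (122 + 7*(16 + ⅖))² = (122 + 7*(82/5))² = (122 + 574/5)² = (1184/5)² = 1401856/25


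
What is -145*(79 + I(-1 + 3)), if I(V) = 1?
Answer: -11600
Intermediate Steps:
-145*(79 + I(-1 + 3)) = -145*(79 + 1) = -145*80 = -11600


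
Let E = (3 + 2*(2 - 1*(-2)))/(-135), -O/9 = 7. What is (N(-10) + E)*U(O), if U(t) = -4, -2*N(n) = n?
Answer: -2656/135 ≈ -19.674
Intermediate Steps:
O = -63 (O = -9*7 = -63)
N(n) = -n/2
E = -11/135 (E = (3 + 2*(2 + 2))*(-1/135) = (3 + 2*4)*(-1/135) = (3 + 8)*(-1/135) = 11*(-1/135) = -11/135 ≈ -0.081481)
(N(-10) + E)*U(O) = (-½*(-10) - 11/135)*(-4) = (5 - 11/135)*(-4) = (664/135)*(-4) = -2656/135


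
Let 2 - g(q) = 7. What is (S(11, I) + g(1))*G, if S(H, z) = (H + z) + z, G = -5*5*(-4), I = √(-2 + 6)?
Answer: 1000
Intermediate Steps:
g(q) = -5 (g(q) = 2 - 1*7 = 2 - 7 = -5)
I = 2 (I = √4 = 2)
G = 100 (G = -25*(-4) = 100)
S(H, z) = H + 2*z
(S(11, I) + g(1))*G = ((11 + 2*2) - 5)*100 = ((11 + 4) - 5)*100 = (15 - 5)*100 = 10*100 = 1000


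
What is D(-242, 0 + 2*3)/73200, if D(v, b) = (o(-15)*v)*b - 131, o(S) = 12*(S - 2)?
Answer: 296077/73200 ≈ 4.0448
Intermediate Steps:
o(S) = -24 + 12*S (o(S) = 12*(-2 + S) = -24 + 12*S)
D(v, b) = -131 - 204*b*v (D(v, b) = ((-24 + 12*(-15))*v)*b - 131 = ((-24 - 180)*v)*b - 131 = (-204*v)*b - 131 = -204*b*v - 131 = -131 - 204*b*v)
D(-242, 0 + 2*3)/73200 = (-131 - 204*(0 + 2*3)*(-242))/73200 = (-131 - 204*(0 + 6)*(-242))*(1/73200) = (-131 - 204*6*(-242))*(1/73200) = (-131 + 296208)*(1/73200) = 296077*(1/73200) = 296077/73200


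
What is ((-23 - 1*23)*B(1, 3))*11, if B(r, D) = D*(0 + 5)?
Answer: -7590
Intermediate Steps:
B(r, D) = 5*D (B(r, D) = D*5 = 5*D)
((-23 - 1*23)*B(1, 3))*11 = ((-23 - 1*23)*(5*3))*11 = ((-23 - 23)*15)*11 = -46*15*11 = -690*11 = -7590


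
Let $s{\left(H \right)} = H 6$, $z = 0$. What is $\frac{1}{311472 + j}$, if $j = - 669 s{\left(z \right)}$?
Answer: $\frac{1}{311472} \approx 3.2106 \cdot 10^{-6}$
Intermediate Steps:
$s{\left(H \right)} = 6 H$
$j = 0$ ($j = - 669 \cdot 6 \cdot 0 = \left(-669\right) 0 = 0$)
$\frac{1}{311472 + j} = \frac{1}{311472 + 0} = \frac{1}{311472}$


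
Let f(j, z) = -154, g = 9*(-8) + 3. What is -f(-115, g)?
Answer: 154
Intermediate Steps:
g = -69 (g = -72 + 3 = -69)
-f(-115, g) = -1*(-154) = 154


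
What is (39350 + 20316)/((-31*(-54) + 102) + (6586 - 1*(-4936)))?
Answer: 29833/6649 ≈ 4.4868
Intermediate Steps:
(39350 + 20316)/((-31*(-54) + 102) + (6586 - 1*(-4936))) = 59666/((1674 + 102) + (6586 + 4936)) = 59666/(1776 + 11522) = 59666/13298 = 59666*(1/13298) = 29833/6649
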